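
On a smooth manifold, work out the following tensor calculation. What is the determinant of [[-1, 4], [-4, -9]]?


For a 2x2 matrix [[a, b], [c, d]], det = a*d - b*c.
a = -1, b = 4, c = -4, d = -9
a*d = -1 * -9 = 9
b*c = 4 * -4 = -16
det = 9 - -16 = 25

25


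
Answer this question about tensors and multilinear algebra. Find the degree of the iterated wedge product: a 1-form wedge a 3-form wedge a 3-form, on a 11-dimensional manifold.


The degree of a wedge product is the sum of the degrees of the individual forms.
Degrees: 1, 3, 3
Total degree = 1 + 3 + 3 = 7

7


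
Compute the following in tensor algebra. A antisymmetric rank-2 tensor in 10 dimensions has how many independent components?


A antisymmetric rank-2 tensor in d dimensions has d(d-1)/2 independent components.
d = 10
d(d-1)/2 = 10 * 9 / 2 = 90 / 2 = 45

45


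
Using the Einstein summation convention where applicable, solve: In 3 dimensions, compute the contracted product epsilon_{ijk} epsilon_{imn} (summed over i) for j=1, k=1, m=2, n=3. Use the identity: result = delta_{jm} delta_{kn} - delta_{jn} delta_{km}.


Using the identity: epsilon_{ijk} epsilon_{imn} = delta_{jm} delta_{kn} - delta_{jn} delta_{km}.
delta_{12} = 0
delta_{13} = 0
delta_{13} = 0
delta_{12} = 0
Result = 0 * 0 - 0 * 0 = 0 - 0 = 0

0


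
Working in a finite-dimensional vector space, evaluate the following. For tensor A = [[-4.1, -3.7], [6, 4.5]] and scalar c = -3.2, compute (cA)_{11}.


Scalar multiplication: (cA)_{ij} = c * A_{ij}.
c = -3.2
A_{11} = -4.1
(cA)_{11} = -3.2 * -4.1 = 13.12

13.12


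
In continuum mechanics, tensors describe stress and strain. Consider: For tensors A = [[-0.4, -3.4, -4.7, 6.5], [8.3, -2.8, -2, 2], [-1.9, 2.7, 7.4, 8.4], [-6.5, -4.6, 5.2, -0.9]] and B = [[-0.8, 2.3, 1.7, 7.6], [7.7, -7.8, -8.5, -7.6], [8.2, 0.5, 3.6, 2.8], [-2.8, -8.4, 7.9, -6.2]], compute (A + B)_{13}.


Tensor addition is component-wise: (A + B)_{ij} = A_{ij} + B_{ij}.
A_{13} = -4.7
B_{13} = 1.7
(A + B)_{13} = -4.7 + 1.7 = -3

-3


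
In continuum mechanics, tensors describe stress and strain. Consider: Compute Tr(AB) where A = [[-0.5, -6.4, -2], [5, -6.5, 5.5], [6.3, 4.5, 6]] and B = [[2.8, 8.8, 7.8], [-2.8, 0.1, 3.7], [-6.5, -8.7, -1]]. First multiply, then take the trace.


Tr(AB) = sum_i (AB)_{ii} where (AB)_{ii} = sum_k A_{ik} B_{ki}.
(AB)_{11} = -0.5*2.8 + -6.4*-2.8 + -2*-6.5 = 29.52
(AB)_{22} = 5*8.8 + -6.5*0.1 + 5.5*-8.7 = -4.5
(AB)_{33} = 6.3*7.8 + 4.5*3.7 + 6*-1 = 59.79
Tr(AB) = 29.52 + -4.5 + 59.79 = 84.81

84.81


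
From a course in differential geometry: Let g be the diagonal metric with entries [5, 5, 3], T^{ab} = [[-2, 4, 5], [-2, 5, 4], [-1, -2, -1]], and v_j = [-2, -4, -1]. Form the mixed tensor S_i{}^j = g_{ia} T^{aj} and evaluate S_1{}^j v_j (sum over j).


Step 1: lower the first index. For a diagonal metric, g_{ia} T^{aj} = g_{ii} T^{ij} (no sum on i).
g_{11} = 5
S_1{}^1 = 5 * T^{11} = 5 * -2 = -10
S_1{}^2 = 5 * T^{12} = 5 * 4 = 20
S_1{}^3 = 5 * T^{13} = 5 * 5 = 25
Step 2: contract S_1{}^j with v_j.
S_1{}^1 * v_1 = -10 * -2 = 20
S_1{}^2 * v_2 = 20 * -4 = -80
S_1{}^3 * v_3 = 25 * -1 = -25
Result = 20 + -80 + -25 = -85

-85


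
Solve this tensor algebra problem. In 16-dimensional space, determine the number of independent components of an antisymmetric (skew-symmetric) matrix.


An antisymmetric rank-2 tensor satisfies A_{ij} = -A_{ji}, so diagonal entries are zero.
The independent components are the upper-triangular entries: C(n, 2) = n(n-1)/2.
n = 16
C(16, 2) = 16 * 15 / 2 = 240 / 2 = 120

120


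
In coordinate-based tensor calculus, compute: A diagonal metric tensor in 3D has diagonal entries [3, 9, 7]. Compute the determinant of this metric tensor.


For a diagonal metric, the determinant is the product of diagonal entries.
Diagonal entries: 3, 9, 7
det(g) = 3 * 9 * 7 = 189

189


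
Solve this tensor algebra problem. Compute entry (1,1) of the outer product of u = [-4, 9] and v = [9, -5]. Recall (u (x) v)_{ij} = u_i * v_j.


The outer product entry T_{ij} = u_i * v_j.
We need i=1, j=1.
u_1 = -4, v_1 = 9
T_{1,1} = -4 * 9 = -36

-36


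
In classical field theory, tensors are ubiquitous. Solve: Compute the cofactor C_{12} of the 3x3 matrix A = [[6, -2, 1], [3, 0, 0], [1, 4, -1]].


To find cofactor C_{12}, delete row 1 and column 2.
The resulting 2x2 submatrix is: [[3, 0], [1, -1]]
Minor M_{12} = 3*-1 - 0*1
  = -3 - 0 = -3
Sign = (-1)^(1+2) = (-1)^3 = -1
Cofactor C_{12} = -1 * -3 = 3

3


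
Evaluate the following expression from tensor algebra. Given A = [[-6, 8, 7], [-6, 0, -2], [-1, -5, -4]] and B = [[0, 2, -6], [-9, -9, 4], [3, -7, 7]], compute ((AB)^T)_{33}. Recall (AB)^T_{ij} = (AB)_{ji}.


(AB)^T_{ij} = (AB)_{ji} = sum_k A_{jk} B_{ki}.
For i=3, j=3 we need (AB)_{33}:
A_{31} * B_{13} = -1 * -6 = 6
A_{32} * B_{23} = -5 * 4 = -20
A_{33} * B_{33} = -4 * 7 = -28
Sum = 6 + -20 + -28 = -42

-42


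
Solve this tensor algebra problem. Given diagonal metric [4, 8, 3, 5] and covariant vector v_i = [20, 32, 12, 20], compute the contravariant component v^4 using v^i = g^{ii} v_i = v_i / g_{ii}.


To raise an index with a diagonal metric: v^i = v_i / g_{ii}.
For index 4: v_4 = 20, g_{44} = 5
v^4 = 20 / 5 = 4

4


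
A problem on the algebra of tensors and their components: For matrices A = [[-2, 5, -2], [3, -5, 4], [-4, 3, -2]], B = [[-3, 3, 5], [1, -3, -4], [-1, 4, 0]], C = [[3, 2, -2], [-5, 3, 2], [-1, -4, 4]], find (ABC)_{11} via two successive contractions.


(ABC)_{11} = sum_m (AB)_{1m} C_{m1}. First compute row 1 of AB.
(AB)_{11} = -2*-3 + 5*1 + -2*-1 = 13
(AB)_{12} = -2*3 + 5*-3 + -2*4 = -29
(AB)_{13} = -2*5 + 5*-4 + -2*0 = -30
Now contract with column 1 of C:
(AB)_{11} * C_{11} = 13 * 3 = 39
(AB)_{12} * C_{21} = -29 * -5 = 145
(AB)_{13} * C_{31} = -30 * -1 = 30
(ABC)_{11} = 39 + 145 + 30 = 214

214


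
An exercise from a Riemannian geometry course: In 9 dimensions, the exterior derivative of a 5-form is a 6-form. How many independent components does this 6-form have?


The exterior derivative of a p-form is a (p+1)-form.
Its number of independent components is C(n, p+1).
n = 9, p+1 = 6
C(9, 6) = 84

84


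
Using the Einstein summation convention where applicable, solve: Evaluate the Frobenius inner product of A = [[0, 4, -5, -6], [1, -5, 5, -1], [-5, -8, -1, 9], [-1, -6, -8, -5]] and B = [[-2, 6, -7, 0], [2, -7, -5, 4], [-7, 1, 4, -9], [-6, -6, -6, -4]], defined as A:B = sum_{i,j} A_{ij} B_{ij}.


A:B = sum over all i,j of A_{ij} * B_{ij}.
Row 1: 0*-2=0, 4*6=24, -5*-7=35, -6*0=0 => row sum = 59
Row 2: 1*2=2, -5*-7=35, 5*-5=-25, -1*4=-4 => row sum = 8
Row 3: -5*-7=35, -8*1=-8, -1*4=-4, 9*-9=-81 => row sum = -58
Row 4: -1*-6=6, -6*-6=36, -8*-6=48, -5*-4=20 => row sum = 110
Total = 59 + 8 + -58 + 110 = 119

119


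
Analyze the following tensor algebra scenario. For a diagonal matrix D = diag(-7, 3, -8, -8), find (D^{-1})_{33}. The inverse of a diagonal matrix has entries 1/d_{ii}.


For a diagonal matrix, the inverse has entries (D^{-1})_{ii} = 1/d_{ii}.
The diagonal entries are: d_{11} = -7, d_{22} = 3, d_{33} = -8, d_{44} = -8
We need (D^{-1})_{33} = 1/d_{33} = 1/-8 = -1/8

-1/8


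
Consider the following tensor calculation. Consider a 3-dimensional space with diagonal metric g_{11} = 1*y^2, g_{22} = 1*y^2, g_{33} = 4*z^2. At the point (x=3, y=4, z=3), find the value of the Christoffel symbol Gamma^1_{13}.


For a diagonal metric, Gamma^k_{ij} = (1/2) g^{kk} (dg_{ik}/dx_j + dg_{jk}/dx_i - dg_{ij}/dx_k).
The metric is diagonal, so g_{ab} = 0 for a != b.
At the given point: g_{11} = 16, g_{22} = 16, g_{33} = 36
g^{11} = 1/16
dg_{11}/dx_3 = dg_{11}/dx_3 = 0
dg_{31}/dx_1 = 0 (off-diagonal)
dg_{13}/dx_1 = 0 (off-diagonal)
Numerator = 0 + 0 - 0 = 0
Gamma^1_{13} = 0 / (2 * 16) = 0

0


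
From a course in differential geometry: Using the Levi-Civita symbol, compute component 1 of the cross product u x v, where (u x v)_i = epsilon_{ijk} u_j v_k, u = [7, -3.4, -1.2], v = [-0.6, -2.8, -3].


(u x v)_1 = sum_{j,k} epsilon_{1jk} u_j v_k. Only permutations of (1,2,3) contribute; the two non-zero terms are:
eps_{123} u_2 v_3 = 1 * -3.4 * -3 = 10.2
eps_{132} u_3 v_2 = -1 * -1.2 * -2.8 = -3.36
(u x v)_1 = 6.84

6.84


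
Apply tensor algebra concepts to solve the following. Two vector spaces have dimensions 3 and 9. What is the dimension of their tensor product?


The dimension of a tensor product is the product of dimensions.
dim(V) = 3, dim(W) = 9
dim(V (x) W) = 3 * 9 = 27

27


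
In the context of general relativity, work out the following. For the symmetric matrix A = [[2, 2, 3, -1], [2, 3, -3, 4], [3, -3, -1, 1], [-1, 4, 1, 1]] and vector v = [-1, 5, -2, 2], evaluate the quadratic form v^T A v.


First compute Av:
(Av)_1 = 2*-1 + 2*5 + 3*-2 + -1*2 = 0
(Av)_2 = 2*-1 + 3*5 + -3*-2 + 4*2 = 27
(Av)_3 = 3*-1 + -3*5 + -1*-2 + 1*2 = -14
(Av)_4 = -1*-1 + 4*5 + 1*-2 + 1*2 = 21
Av = [0, 27, -14, 21]
Then v^T (Av) = -1*0 + 5*27 + -2*-14 + 2*21
= 0 + 135 + 28 + 42 = 205

205


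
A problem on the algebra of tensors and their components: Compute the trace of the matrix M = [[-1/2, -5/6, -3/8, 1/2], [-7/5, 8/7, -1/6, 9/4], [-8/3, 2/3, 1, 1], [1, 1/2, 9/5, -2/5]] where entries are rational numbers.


The trace is the sum of diagonal entries.
Diagonal: M[1,1] = -1/2, M[2,2] = 8/7, M[3,3] = 1, M[4,4] = -2/5
Tr(M) = -1/2 + 8/7 + 1 + -2/5
Computing step by step:
After adding M[1,1]: -1/2
After adding M[2,2]: 9/14
After adding M[3,3]: 23/14
After adding M[4,4]: 87/70
Tr(M) = 87/70

87/70


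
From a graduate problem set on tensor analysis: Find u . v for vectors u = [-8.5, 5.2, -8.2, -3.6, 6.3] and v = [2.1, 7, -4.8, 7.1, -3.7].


The inner product u . v = sum of u_i * v_i.
Term-by-term: -8.5 * 2.1, 5.2 * 7, -8.2 * -4.8, -3.6 * 7.1, 6.3 * -3.7
Products: -17.85, 36.4, 39.36, -25.56, -23.31
Sum = -17.85 + 36.4 + 39.36 + -25.56 + -23.31 = 9.04

9.04


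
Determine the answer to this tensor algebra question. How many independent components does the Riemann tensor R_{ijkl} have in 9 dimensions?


The Riemann tensor in d dimensions has d^2(d^2 - 1)/12 independent components.
d = 9, so d^2 = 81
d^2 - 1 = 80
d^2(d^2 - 1) = 81 * 80 = 6480
Divide by 12: 6480 / 12 = 540

540


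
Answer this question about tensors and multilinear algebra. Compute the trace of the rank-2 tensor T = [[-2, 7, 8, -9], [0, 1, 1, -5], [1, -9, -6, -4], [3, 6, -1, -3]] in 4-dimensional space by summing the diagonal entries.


The contraction (trace) of a rank-2 tensor is the sum of its diagonal elements.
Diagonal entries: A[1,1] = -2, A[2,2] = 1, A[3,3] = -6, A[4,4] = -3
Tr(A) = -2 + 1 + -6 + -3 = -10

-10


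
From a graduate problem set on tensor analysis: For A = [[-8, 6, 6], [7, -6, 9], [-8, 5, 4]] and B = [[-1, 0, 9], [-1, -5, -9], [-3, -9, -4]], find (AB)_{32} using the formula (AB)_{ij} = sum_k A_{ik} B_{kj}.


(AB)_{ij} = sum_k A_{ik} B_{kj}.
For i=3, j=2:
A_{31} * B_{12} = -8 * 0 = 0
A_{32} * B_{22} = 5 * -5 = -25
A_{33} * B_{32} = 4 * -9 = -36
Sum = 0 + -25 + -36 = -61

-61


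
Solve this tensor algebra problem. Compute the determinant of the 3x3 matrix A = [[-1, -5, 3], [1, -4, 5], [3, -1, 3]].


Expanding along the first row, det(A) = a11*M_11 - a12*M_12 + a13*M_13, where M_1j is the (1,j) minor.
Minor M_11 = -4*3 - 5*-1 = -7
Minor M_12 = 1*3 - 5*3 = -12
Minor M_13 = 1*-1 - -4*3 = 11
det = -1*(-7) - -5*(-12) + 3*(11)
    = 7 - 60 + 33
    = -20

-20


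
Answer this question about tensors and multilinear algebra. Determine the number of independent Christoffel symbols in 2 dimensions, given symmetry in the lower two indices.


Christoffel symbols Gamma^k_{ij} are symmetric in i,j, so there are d * d(d+1)/2 independent symbols.
d = 2
d(d+1)/2 = 2 * 3 / 2 = 3
Total = 2 * 3 = 6

6


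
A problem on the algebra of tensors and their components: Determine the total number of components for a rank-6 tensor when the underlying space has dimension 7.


The number of components of a rank-r tensor in d dimensions is d^r.
Here d = 7 and r = 6.
7^6 = 117649

117649


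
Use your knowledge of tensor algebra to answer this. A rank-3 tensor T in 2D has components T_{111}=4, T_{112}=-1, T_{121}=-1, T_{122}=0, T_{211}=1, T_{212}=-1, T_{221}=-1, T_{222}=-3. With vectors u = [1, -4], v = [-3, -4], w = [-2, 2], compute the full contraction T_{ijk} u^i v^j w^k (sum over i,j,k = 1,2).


S = sum over i,j,k of T_{ijk} u_i v_j w_k. Expanding all 8 terms:
T_{111}*u_1*v_1*w_1 = 4*1*-3*-2 = 24  (running total: 24)
T_{112}*u_1*v_1*w_2 = -1*1*-3*2 = 6  (running total: 30)
T_{121}*u_1*v_2*w_1 = -1*1*-4*-2 = -8  (running total: 22)
T_{122}*u_1*v_2*w_2 = 0*1*-4*2 = 0  (running total: 22)
T_{211}*u_2*v_1*w_1 = 1*-4*-3*-2 = -24  (running total: -2)
T_{212}*u_2*v_1*w_2 = -1*-4*-3*2 = -24  (running total: -26)
T_{221}*u_2*v_2*w_1 = -1*-4*-4*-2 = 32  (running total: 6)
T_{222}*u_2*v_2*w_2 = -3*-4*-4*2 = -96  (running total: -90)
S = -90

-90


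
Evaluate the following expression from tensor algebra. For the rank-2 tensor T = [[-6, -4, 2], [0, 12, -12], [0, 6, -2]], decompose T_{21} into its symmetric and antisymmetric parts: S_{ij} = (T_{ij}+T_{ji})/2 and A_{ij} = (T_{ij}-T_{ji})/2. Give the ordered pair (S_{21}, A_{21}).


T_{21} = 0
T_{12} = -4
S_{21} = (0 + -4)/2 = -4/2 = -2
A_{21} = (0 - -4)/2 = 4/2 = 2
Check: S + A = -2 + 2 = 0 = T_{21}.

(-2, 2)


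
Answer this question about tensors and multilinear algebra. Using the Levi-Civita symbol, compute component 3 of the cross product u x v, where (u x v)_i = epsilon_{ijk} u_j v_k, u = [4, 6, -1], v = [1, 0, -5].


(u x v)_3 = sum_{j,k} epsilon_{3jk} u_j v_k. Only permutations of (1,2,3) contribute; the two non-zero terms are:
eps_{312} u_1 v_2 = 1 * 4 * 0 = 0
eps_{321} u_2 v_1 = -1 * 6 * 1 = -6
(u x v)_3 = -6

-6


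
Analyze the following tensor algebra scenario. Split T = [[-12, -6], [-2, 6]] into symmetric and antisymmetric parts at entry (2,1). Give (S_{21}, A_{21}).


T_{21} = -2
T_{12} = -6
S_{21} = (-2 + -6)/2 = -8/2 = -4
A_{21} = (-2 - -6)/2 = 4/2 = 2
Check: S + A = -4 + 2 = -2 = T_{21}.

(-4, 2)


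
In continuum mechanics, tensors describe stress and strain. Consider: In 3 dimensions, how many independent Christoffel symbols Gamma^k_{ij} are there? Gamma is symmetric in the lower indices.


Christoffel symbols Gamma^k_{ij} are symmetric in i,j, so there are d * d(d+1)/2 independent symbols.
d = 3
d(d+1)/2 = 3 * 4 / 2 = 6
Total = 3 * 6 = 18

18


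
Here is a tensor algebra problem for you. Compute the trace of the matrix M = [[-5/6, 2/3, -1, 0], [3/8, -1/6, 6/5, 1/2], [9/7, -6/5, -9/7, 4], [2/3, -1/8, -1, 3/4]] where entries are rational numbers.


The trace is the sum of diagonal entries.
Diagonal: M[1,1] = -5/6, M[2,2] = -1/6, M[3,3] = -9/7, M[4,4] = 3/4
Tr(M) = -5/6 + -1/6 + -9/7 + 3/4
Computing step by step:
After adding M[1,1]: -5/6
After adding M[2,2]: -1
After adding M[3,3]: -16/7
After adding M[4,4]: -43/28
Tr(M) = -43/28

-43/28


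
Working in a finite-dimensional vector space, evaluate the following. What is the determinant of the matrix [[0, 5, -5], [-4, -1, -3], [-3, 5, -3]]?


Expanding along the first row, det(A) = a11*M_11 - a12*M_12 + a13*M_13, where M_1j is the (1,j) minor.
Minor M_11 = -1*-3 - -3*5 = 18
Minor M_12 = -4*-3 - -3*-3 = 3
Minor M_13 = -4*5 - -1*-3 = -23
det = 0*(18) - 5*(3) + -5*(-23)
    = 0 - 15 + 115
    = 100

100


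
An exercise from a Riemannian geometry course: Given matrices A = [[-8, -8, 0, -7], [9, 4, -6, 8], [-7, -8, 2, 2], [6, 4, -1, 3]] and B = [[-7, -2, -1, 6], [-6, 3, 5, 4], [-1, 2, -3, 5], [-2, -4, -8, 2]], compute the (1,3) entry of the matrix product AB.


(AB)_{ij} = sum_k A_{ik} B_{kj}.
For i=1, j=3:
A_{11} * B_{13} = -8 * -1 = 8
A_{12} * B_{23} = -8 * 5 = -40
A_{13} * B_{33} = 0 * -3 = 0
A_{14} * B_{43} = -7 * -8 = 56
Sum = 8 + -40 + 0 + 56 = 24

24


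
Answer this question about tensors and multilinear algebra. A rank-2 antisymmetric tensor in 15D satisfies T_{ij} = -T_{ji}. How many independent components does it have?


An antisymmetric rank-2 tensor satisfies A_{ij} = -A_{ji}, so diagonal entries are zero.
The independent components are the upper-triangular entries: C(n, 2) = n(n-1)/2.
n = 15
C(15, 2) = 15 * 14 / 2 = 210 / 2 = 105

105


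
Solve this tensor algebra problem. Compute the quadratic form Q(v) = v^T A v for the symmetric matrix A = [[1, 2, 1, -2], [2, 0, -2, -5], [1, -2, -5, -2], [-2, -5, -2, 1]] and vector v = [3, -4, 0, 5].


First compute Av:
(Av)_1 = 1*3 + 2*-4 + 1*0 + -2*5 = -15
(Av)_2 = 2*3 + 0*-4 + -2*0 + -5*5 = -19
(Av)_3 = 1*3 + -2*-4 + -5*0 + -2*5 = 1
(Av)_4 = -2*3 + -5*-4 + -2*0 + 1*5 = 19
Av = [-15, -19, 1, 19]
Then v^T (Av) = 3*-15 + -4*-19 + 0*1 + 5*19
= -45 + 76 + 0 + 95 = 126

126


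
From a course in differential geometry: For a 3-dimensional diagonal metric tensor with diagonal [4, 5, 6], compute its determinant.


For a diagonal metric, the determinant is the product of diagonal entries.
Diagonal entries: 4, 5, 6
det(g) = 4 * 5 * 6 = 120

120


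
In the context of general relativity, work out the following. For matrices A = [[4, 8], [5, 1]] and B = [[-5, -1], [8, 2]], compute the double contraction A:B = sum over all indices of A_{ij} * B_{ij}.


A:B = sum over all i,j of A_{ij} * B_{ij}.
Row 1: 4*-5=-20, 8*-1=-8 => row sum = -28
Row 2: 5*8=40, 1*2=2 => row sum = 42
Total = -28 + 42 = 14

14


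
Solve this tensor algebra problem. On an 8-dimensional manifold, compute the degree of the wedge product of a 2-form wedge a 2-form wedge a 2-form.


The degree of a wedge product is the sum of the degrees of the individual forms.
Degrees: 2, 2, 2
Total degree = 2 + 2 + 2 = 6

6


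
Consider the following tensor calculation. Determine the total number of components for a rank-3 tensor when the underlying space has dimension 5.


The number of components of a rank-r tensor in d dimensions is d^r.
Here d = 5 and r = 3.
5^3 = 125

125


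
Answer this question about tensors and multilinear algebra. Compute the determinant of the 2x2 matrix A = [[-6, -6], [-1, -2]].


For a 2x2 matrix [[a, b], [c, d]], det = a*d - b*c.
a = -6, b = -6, c = -1, d = -2
a*d = -6 * -2 = 12
b*c = -6 * -1 = 6
det = 12 - 6 = 6

6


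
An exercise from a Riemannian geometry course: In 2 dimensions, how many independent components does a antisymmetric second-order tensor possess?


A antisymmetric rank-2 tensor in d dimensions has d(d-1)/2 independent components.
d = 2
d(d-1)/2 = 2 * 1 / 2 = 2 / 2 = 1

1


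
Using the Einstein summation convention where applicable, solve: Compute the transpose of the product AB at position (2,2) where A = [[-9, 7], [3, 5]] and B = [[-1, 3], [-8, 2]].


(AB)^T_{ij} = (AB)_{ji} = sum_k A_{jk} B_{ki}.
For i=2, j=2 we need (AB)_{22}:
A_{21} * B_{12} = 3 * 3 = 9
A_{22} * B_{22} = 5 * 2 = 10
Sum = 9 + 10 = 19

19


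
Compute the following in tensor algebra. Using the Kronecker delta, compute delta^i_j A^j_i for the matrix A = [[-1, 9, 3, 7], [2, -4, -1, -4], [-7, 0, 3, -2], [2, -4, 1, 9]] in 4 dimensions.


The contraction (trace) of a rank-2 tensor is the sum of its diagonal elements.
Diagonal entries: A[1,1] = -1, A[2,2] = -4, A[3,3] = 3, A[4,4] = 9
Tr(A) = -1 + -4 + 3 + 9 = 7

7


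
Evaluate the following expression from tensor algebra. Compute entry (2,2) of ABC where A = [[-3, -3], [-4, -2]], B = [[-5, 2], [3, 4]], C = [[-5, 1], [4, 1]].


(ABC)_{22} = sum_m (AB)_{2m} C_{m2}. First compute row 2 of AB.
(AB)_{21} = -4*-5 + -2*3 = 14
(AB)_{22} = -4*2 + -2*4 = -16
Now contract with column 2 of C:
(AB)_{21} * C_{12} = 14 * 1 = 14
(AB)_{22} * C_{22} = -16 * 1 = -16
(ABC)_{22} = 14 + -16 = -2

-2


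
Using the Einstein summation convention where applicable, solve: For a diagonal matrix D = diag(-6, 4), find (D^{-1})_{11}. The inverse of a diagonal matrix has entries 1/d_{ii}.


For a diagonal matrix, the inverse has entries (D^{-1})_{ii} = 1/d_{ii}.
The diagonal entries are: d_{11} = -6, d_{22} = 4
We need (D^{-1})_{11} = 1/d_{11} = 1/-6 = -1/6

-1/6


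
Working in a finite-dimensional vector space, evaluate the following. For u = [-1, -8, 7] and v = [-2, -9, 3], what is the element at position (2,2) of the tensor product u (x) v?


The outer product entry T_{ij} = u_i * v_j.
We need i=2, j=2.
u_2 = -8, v_2 = -9
T_{2,2} = -8 * -9 = 72

72


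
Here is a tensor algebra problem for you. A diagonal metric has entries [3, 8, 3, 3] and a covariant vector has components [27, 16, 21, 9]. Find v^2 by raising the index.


To raise an index with a diagonal metric: v^i = v_i / g_{ii}.
For index 2: v_2 = 16, g_{22} = 8
v^2 = 16 / 8 = 2

2


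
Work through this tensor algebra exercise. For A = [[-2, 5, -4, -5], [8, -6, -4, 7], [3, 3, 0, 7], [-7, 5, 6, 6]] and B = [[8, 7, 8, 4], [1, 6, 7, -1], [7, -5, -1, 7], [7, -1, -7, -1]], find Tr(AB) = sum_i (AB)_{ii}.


Tr(AB) = sum_i (AB)_{ii} where (AB)_{ii} = sum_k A_{ik} B_{ki}.
(AB)_{11} = -2*8 + 5*1 + -4*7 + -5*7 = -74
(AB)_{22} = 8*7 + -6*6 + -4*-5 + 7*-1 = 33
(AB)_{33} = 3*8 + 3*7 + 0*-1 + 7*-7 = -4
(AB)_{44} = -7*4 + 5*-1 + 6*7 + 6*-1 = 3
Tr(AB) = -74 + 33 + -4 + 3 = -42

-42


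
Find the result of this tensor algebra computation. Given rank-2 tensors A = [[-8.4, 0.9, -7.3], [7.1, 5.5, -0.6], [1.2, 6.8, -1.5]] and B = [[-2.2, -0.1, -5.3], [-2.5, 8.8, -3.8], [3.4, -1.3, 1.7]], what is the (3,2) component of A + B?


Tensor addition is component-wise: (A + B)_{ij} = A_{ij} + B_{ij}.
A_{32} = 6.8
B_{32} = -1.3
(A + B)_{32} = 6.8 + -1.3 = 5.5

5.5


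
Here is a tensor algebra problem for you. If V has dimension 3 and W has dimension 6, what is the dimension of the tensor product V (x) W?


The dimension of a tensor product is the product of dimensions.
dim(V) = 3, dim(W) = 6
dim(V (x) W) = 3 * 6 = 18

18


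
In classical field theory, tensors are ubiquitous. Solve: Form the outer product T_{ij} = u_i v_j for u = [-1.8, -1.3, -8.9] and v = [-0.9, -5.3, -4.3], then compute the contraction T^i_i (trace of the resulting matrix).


The outer product gives T_{ij} = u_i v_j.
The trace (contraction) is Tr(T) = sum_i T_{ii} = sum_i u_i v_i.
Diagonal entries:
T_{11} = u_1 * v_1 = -1.8 * -0.9 = 1.62
T_{22} = u_2 * v_2 = -1.3 * -5.3 = 6.89
T_{33} = u_3 * v_3 = -8.9 * -4.3 = 38.27
Tr(T) = 1.62 + 6.89 + 38.27 = 46.78

46.78


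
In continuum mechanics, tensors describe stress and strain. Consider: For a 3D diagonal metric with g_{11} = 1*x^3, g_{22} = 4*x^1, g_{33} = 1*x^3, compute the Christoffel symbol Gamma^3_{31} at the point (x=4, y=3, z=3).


For a diagonal metric, Gamma^k_{ij} = (1/2) g^{kk} (dg_{ik}/dx_j + dg_{jk}/dx_i - dg_{ij}/dx_k).
The metric is diagonal, so g_{ab} = 0 for a != b.
At the given point: g_{11} = 64, g_{22} = 16, g_{33} = 64
g^{33} = 1/64
dg_{33}/dx_1 = dg_{33}/dx_1 = 48
dg_{13}/dx_3 = 0 (off-diagonal)
dg_{31}/dx_3 = 0 (off-diagonal)
Numerator = 48 + 0 - 0 = 48
Gamma^3_{31} = 48 / (2 * 64) = 3/8

3/8


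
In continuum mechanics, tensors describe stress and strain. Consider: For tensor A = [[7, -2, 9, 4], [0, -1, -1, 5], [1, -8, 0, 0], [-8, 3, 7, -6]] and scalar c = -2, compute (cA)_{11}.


Scalar multiplication: (cA)_{ij} = c * A_{ij}.
c = -2
A_{11} = 7
(cA)_{11} = -2 * 7 = -14

-14


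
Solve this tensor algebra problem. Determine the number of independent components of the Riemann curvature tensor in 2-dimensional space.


The Riemann tensor in d dimensions has d^2(d^2 - 1)/12 independent components.
d = 2, so d^2 = 4
d^2 - 1 = 3
d^2(d^2 - 1) = 4 * 3 = 12
Divide by 12: 12 / 12 = 1

1


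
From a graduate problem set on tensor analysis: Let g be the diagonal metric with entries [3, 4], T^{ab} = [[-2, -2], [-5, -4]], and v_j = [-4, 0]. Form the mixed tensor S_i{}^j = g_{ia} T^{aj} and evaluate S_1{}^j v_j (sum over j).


Step 1: lower the first index. For a diagonal metric, g_{ia} T^{aj} = g_{ii} T^{ij} (no sum on i).
g_{11} = 3
S_1{}^1 = 3 * T^{11} = 3 * -2 = -6
S_1{}^2 = 3 * T^{12} = 3 * -2 = -6
Step 2: contract S_1{}^j with v_j.
S_1{}^1 * v_1 = -6 * -4 = 24
S_1{}^2 * v_2 = -6 * 0 = 0
Result = 24 + 0 = 24

24


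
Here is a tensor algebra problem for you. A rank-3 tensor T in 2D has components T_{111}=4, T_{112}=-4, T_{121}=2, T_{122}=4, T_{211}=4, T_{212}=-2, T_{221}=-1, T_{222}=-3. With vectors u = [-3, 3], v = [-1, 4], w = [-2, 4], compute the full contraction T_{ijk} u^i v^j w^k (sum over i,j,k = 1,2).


S = sum over i,j,k of T_{ijk} u_i v_j w_k. Expanding all 8 terms:
T_{111}*u_1*v_1*w_1 = 4*-3*-1*-2 = -24  (running total: -24)
T_{112}*u_1*v_1*w_2 = -4*-3*-1*4 = -48  (running total: -72)
T_{121}*u_1*v_2*w_1 = 2*-3*4*-2 = 48  (running total: -24)
T_{122}*u_1*v_2*w_2 = 4*-3*4*4 = -192  (running total: -216)
T_{211}*u_2*v_1*w_1 = 4*3*-1*-2 = 24  (running total: -192)
T_{212}*u_2*v_1*w_2 = -2*3*-1*4 = 24  (running total: -168)
T_{221}*u_2*v_2*w_1 = -1*3*4*-2 = 24  (running total: -144)
T_{222}*u_2*v_2*w_2 = -3*3*4*4 = -144  (running total: -288)
S = -288

-288


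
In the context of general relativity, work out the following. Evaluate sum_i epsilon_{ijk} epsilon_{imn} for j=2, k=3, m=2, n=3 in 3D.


Using the identity: epsilon_{ijk} epsilon_{imn} = delta_{jm} delta_{kn} - delta_{jn} delta_{km}.
delta_{22} = 1
delta_{33} = 1
delta_{23} = 0
delta_{32} = 0
Result = 1 * 1 - 0 * 0 = 1 - 0 = 1

1


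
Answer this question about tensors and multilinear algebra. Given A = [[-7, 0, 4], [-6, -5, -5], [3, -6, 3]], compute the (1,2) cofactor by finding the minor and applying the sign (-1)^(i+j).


To find cofactor C_{12}, delete row 1 and column 2.
The resulting 2x2 submatrix is: [[-6, -5], [3, 3]]
Minor M_{12} = -6*3 - -5*3
  = -18 - -15 = -3
Sign = (-1)^(1+2) = (-1)^3 = -1
Cofactor C_{12} = -1 * -3 = 3

3


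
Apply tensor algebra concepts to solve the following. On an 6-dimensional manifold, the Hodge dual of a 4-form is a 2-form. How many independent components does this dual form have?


The Hodge dual of a p-form on an n-dimensional manifold is an (n-p)-form.
n = 6, p = 4, so dual degree = 6 - 4 = 2
The number of components is C(n, n-p) = C(6, 2) = 15

15


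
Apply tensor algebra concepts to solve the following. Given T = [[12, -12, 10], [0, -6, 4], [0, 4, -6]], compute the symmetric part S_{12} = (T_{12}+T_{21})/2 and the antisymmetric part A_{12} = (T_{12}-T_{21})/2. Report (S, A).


T_{12} = -12
T_{21} = 0
S_{12} = (-12 + 0)/2 = -12/2 = -6
A_{12} = (-12 - 0)/2 = -12/2 = -6
Check: S + A = -6 + -6 = -12 = T_{12}.

(-6, -6)


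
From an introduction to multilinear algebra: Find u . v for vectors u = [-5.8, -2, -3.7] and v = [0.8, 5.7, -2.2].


The inner product u . v = sum of u_i * v_i.
Term-by-term: -5.8 * 0.8, -2 * 5.7, -3.7 * -2.2
Products: -4.64, -11.4, 8.14
Sum = -4.64 + -11.4 + 8.14 = -7.9

-7.9


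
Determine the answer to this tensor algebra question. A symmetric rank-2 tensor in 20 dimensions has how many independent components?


A symmetric rank-2 tensor in d dimensions has d(d+1)/2 independent components.
d = 20
d(d+1)/2 = 20 * 21 / 2 = 420 / 2 = 210

210


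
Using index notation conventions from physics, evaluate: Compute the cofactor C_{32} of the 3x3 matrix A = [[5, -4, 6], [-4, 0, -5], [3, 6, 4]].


To find cofactor C_{32}, delete row 3 and column 2.
The resulting 2x2 submatrix is: [[5, 6], [-4, -5]]
Minor M_{32} = 5*-5 - 6*-4
  = -25 - -24 = -1
Sign = (-1)^(3+2) = (-1)^5 = -1
Cofactor C_{32} = -1 * -1 = 1

1


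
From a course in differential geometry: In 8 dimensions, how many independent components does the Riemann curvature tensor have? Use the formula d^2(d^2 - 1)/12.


The Riemann tensor in d dimensions has d^2(d^2 - 1)/12 independent components.
d = 8, so d^2 = 64
d^2 - 1 = 63
d^2(d^2 - 1) = 64 * 63 = 4032
Divide by 12: 4032 / 12 = 336

336


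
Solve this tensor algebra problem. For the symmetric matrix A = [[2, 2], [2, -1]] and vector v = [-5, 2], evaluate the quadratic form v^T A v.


First compute Av:
(Av)_1 = 2*-5 + 2*2 = -6
(Av)_2 = 2*-5 + -1*2 = -12
Av = [-6, -12]
Then v^T (Av) = -5*-6 + 2*-12
= 30 + -24 = 6

6


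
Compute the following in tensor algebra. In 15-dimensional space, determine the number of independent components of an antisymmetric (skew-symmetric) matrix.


An antisymmetric rank-2 tensor satisfies A_{ij} = -A_{ji}, so diagonal entries are zero.
The independent components are the upper-triangular entries: C(n, 2) = n(n-1)/2.
n = 15
C(15, 2) = 15 * 14 / 2 = 210 / 2 = 105

105


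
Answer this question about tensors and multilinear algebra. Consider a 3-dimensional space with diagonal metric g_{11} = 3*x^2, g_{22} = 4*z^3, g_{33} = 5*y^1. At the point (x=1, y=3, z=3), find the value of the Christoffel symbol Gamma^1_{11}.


For a diagonal metric, Gamma^k_{ij} = (1/2) g^{kk} (dg_{ik}/dx_j + dg_{jk}/dx_i - dg_{ij}/dx_k).
The metric is diagonal, so g_{ab} = 0 for a != b.
At the given point: g_{11} = 3, g_{22} = 108, g_{33} = 15
g^{11} = 1/3
dg_{11}/dx_1 = dg_{11}/dx_1 = 6
dg_{11}/dx_1 = dg_{11}/dx_1 = 6
dg_{11}/dx_1 = dg_{11}/dx_1 = 6
Numerator = 6 + 6 - 6 = 6
Gamma^1_{11} = 6 / (2 * 3) = 1

1


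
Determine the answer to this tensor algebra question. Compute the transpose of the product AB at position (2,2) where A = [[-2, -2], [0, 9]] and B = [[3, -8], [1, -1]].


(AB)^T_{ij} = (AB)_{ji} = sum_k A_{jk} B_{ki}.
For i=2, j=2 we need (AB)_{22}:
A_{21} * B_{12} = 0 * -8 = 0
A_{22} * B_{22} = 9 * -1 = -9
Sum = 0 + -9 = -9

-9


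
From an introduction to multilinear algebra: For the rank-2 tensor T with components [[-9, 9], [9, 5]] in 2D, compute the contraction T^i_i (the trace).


The contraction (trace) of a rank-2 tensor is the sum of its diagonal elements.
Diagonal entries: A[1,1] = -9, A[2,2] = 5
Tr(A) = -9 + 5 = -4

-4


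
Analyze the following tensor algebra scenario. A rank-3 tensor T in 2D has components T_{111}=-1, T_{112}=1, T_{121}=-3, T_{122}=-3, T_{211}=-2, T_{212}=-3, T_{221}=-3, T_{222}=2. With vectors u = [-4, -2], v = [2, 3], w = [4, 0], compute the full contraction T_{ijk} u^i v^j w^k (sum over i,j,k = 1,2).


S = sum over i,j,k of T_{ijk} u_i v_j w_k. Expanding all 8 terms:
T_{111}*u_1*v_1*w_1 = -1*-4*2*4 = 32  (running total: 32)
T_{112}*u_1*v_1*w_2 = 1*-4*2*0 = 0  (running total: 32)
T_{121}*u_1*v_2*w_1 = -3*-4*3*4 = 144  (running total: 176)
T_{122}*u_1*v_2*w_2 = -3*-4*3*0 = 0  (running total: 176)
T_{211}*u_2*v_1*w_1 = -2*-2*2*4 = 32  (running total: 208)
T_{212}*u_2*v_1*w_2 = -3*-2*2*0 = 0  (running total: 208)
T_{221}*u_2*v_2*w_1 = -3*-2*3*4 = 72  (running total: 280)
T_{222}*u_2*v_2*w_2 = 2*-2*3*0 = 0  (running total: 280)
S = 280

280


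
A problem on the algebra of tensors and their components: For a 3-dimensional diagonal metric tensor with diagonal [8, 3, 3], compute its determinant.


For a diagonal metric, the determinant is the product of diagonal entries.
Diagonal entries: 8, 3, 3
det(g) = 8 * 3 * 3 = 72

72


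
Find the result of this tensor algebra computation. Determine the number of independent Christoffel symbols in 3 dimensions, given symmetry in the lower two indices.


Christoffel symbols Gamma^k_{ij} are symmetric in i,j, so there are d * d(d+1)/2 independent symbols.
d = 3
d(d+1)/2 = 3 * 4 / 2 = 6
Total = 3 * 6 = 18

18


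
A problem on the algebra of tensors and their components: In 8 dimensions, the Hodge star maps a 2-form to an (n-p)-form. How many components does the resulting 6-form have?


The Hodge dual of a p-form on an n-dimensional manifold is an (n-p)-form.
n = 8, p = 2, so dual degree = 8 - 2 = 6
The number of components is C(n, n-p) = C(8, 6) = 28

28


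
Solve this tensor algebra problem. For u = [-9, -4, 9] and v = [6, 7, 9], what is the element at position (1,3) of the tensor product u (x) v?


The outer product entry T_{ij} = u_i * v_j.
We need i=1, j=3.
u_1 = -9, v_3 = 9
T_{1,3} = -9 * 9 = -81

-81


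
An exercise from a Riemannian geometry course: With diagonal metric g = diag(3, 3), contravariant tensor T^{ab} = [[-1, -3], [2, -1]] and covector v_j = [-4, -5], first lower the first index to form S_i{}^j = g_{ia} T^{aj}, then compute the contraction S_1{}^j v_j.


Step 1: lower the first index. For a diagonal metric, g_{ia} T^{aj} = g_{ii} T^{ij} (no sum on i).
g_{11} = 3
S_1{}^1 = 3 * T^{11} = 3 * -1 = -3
S_1{}^2 = 3 * T^{12} = 3 * -3 = -9
Step 2: contract S_1{}^j with v_j.
S_1{}^1 * v_1 = -3 * -4 = 12
S_1{}^2 * v_2 = -9 * -5 = 45
Result = 12 + 45 = 57

57


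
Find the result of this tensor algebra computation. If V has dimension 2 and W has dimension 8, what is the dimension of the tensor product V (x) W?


The dimension of a tensor product is the product of dimensions.
dim(V) = 2, dim(W) = 8
dim(V (x) W) = 2 * 8 = 16

16


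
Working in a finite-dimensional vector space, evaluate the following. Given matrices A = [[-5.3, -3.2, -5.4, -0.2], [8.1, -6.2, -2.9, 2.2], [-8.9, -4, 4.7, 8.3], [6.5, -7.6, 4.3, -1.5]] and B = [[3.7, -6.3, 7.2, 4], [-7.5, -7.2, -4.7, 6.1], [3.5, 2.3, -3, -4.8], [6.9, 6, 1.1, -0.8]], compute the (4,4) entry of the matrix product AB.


(AB)_{ij} = sum_k A_{ik} B_{kj}.
For i=4, j=4:
A_{41} * B_{14} = 6.5 * 4 = 26
A_{42} * B_{24} = -7.6 * 6.1 = -46.36
A_{43} * B_{34} = 4.3 * -4.8 = -20.64
A_{44} * B_{44} = -1.5 * -0.8 = 1.2
Sum = 26 + -46.36 + -20.64 + 1.2 = -39.8

-39.8


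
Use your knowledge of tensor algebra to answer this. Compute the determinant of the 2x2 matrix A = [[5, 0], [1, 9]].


For a 2x2 matrix [[a, b], [c, d]], det = a*d - b*c.
a = 5, b = 0, c = 1, d = 9
a*d = 5 * 9 = 45
b*c = 0 * 1 = 0
det = 45 - 0 = 45

45


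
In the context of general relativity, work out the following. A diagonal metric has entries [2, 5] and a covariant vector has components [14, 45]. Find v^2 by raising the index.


To raise an index with a diagonal metric: v^i = v_i / g_{ii}.
For index 2: v_2 = 45, g_{22} = 5
v^2 = 45 / 5 = 9

9


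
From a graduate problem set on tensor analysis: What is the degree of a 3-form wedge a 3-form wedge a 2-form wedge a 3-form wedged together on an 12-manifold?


The degree of a wedge product is the sum of the degrees of the individual forms.
Degrees: 3, 3, 2, 3
Total degree = 3 + 3 + 2 + 3 = 11

11


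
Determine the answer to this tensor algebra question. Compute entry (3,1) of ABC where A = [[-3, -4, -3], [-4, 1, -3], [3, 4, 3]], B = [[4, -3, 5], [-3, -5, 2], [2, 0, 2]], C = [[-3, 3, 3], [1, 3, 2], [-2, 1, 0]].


(ABC)_{31} = sum_m (AB)_{3m} C_{m1}. First compute row 3 of AB.
(AB)_{31} = 3*4 + 4*-3 + 3*2 = 6
(AB)_{32} = 3*-3 + 4*-5 + 3*0 = -29
(AB)_{33} = 3*5 + 4*2 + 3*2 = 29
Now contract with column 1 of C:
(AB)_{31} * C_{11} = 6 * -3 = -18
(AB)_{32} * C_{21} = -29 * 1 = -29
(AB)_{33} * C_{31} = 29 * -2 = -58
(ABC)_{31} = -18 + -29 + -58 = -105

-105


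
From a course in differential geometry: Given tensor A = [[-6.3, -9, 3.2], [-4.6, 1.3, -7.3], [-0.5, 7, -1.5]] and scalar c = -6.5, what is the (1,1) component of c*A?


Scalar multiplication: (cA)_{ij} = c * A_{ij}.
c = -6.5
A_{11} = -6.3
(cA)_{11} = -6.5 * -6.3 = 40.95

40.95


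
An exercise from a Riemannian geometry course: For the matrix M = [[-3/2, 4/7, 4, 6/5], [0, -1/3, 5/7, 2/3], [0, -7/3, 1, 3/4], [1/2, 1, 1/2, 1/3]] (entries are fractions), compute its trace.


The trace is the sum of diagonal entries.
Diagonal: M[1,1] = -3/2, M[2,2] = -1/3, M[3,3] = 1, M[4,4] = 1/3
Tr(M) = -3/2 + -1/3 + 1 + 1/3
Computing step by step:
After adding M[1,1]: -3/2
After adding M[2,2]: -11/6
After adding M[3,3]: -5/6
After adding M[4,4]: -1/2
Tr(M) = -1/2

-1/2


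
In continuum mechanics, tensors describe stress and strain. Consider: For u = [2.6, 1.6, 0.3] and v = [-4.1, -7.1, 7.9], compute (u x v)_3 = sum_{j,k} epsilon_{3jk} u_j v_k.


(u x v)_3 = sum_{j,k} epsilon_{3jk} u_j v_k. Only permutations of (1,2,3) contribute; the two non-zero terms are:
eps_{312} u_1 v_2 = 1 * 2.6 * -7.1 = -18.46
eps_{321} u_2 v_1 = -1 * 1.6 * -4.1 = 6.56
(u x v)_3 = -11.9

-11.9


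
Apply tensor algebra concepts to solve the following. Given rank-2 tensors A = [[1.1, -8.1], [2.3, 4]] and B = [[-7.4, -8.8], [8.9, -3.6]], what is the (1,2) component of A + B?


Tensor addition is component-wise: (A + B)_{ij} = A_{ij} + B_{ij}.
A_{12} = -8.1
B_{12} = -8.8
(A + B)_{12} = -8.1 + -8.8 = -16.9

-16.9


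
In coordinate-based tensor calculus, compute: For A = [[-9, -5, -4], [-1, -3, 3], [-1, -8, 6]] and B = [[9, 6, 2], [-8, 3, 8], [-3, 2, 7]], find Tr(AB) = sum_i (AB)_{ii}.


Tr(AB) = sum_i (AB)_{ii} where (AB)_{ii} = sum_k A_{ik} B_{ki}.
(AB)_{11} = -9*9 + -5*-8 + -4*-3 = -29
(AB)_{22} = -1*6 + -3*3 + 3*2 = -9
(AB)_{33} = -1*2 + -8*8 + 6*7 = -24
Tr(AB) = -29 + -9 + -24 = -62

-62


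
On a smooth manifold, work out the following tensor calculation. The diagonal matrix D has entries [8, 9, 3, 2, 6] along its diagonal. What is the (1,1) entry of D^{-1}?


For a diagonal matrix, the inverse has entries (D^{-1})_{ii} = 1/d_{ii}.
The diagonal entries are: d_{11} = 8, d_{22} = 9, d_{33} = 3, d_{44} = 2, d_{55} = 6
We need (D^{-1})_{11} = 1/d_{11} = 1/8 = 1/8

1/8


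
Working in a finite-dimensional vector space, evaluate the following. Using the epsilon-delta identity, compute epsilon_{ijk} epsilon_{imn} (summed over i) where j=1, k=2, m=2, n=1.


Using the identity: epsilon_{ijk} epsilon_{imn} = delta_{jm} delta_{kn} - delta_{jn} delta_{km}.
delta_{12} = 0
delta_{21} = 0
delta_{11} = 1
delta_{22} = 1
Result = 0 * 0 - 1 * 1 = 0 - 1 = -1

-1


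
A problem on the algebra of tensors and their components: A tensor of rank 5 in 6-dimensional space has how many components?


The number of components of a rank-r tensor in d dimensions is d^r.
Here d = 6 and r = 5.
6^5 = 7776

7776


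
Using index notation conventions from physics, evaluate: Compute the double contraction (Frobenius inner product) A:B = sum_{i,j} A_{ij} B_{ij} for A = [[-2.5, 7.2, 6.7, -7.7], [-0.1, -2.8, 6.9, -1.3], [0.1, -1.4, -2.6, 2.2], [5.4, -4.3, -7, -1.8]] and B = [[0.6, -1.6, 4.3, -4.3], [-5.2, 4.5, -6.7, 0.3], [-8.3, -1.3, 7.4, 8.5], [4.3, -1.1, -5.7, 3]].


A:B = sum over all i,j of A_{ij} * B_{ij}.
Row 1: -2.5*0.6=-1.5, 7.2*-1.6=-11.52, 6.7*4.3=28.81, -7.7*-4.3=33.11 => row sum = 48.9
Row 2: -0.1*-5.2=0.52, -2.8*4.5=-12.6, 6.9*-6.7=-46.23, -1.3*0.3=-0.39 => row sum = -58.7
Row 3: 0.1*-8.3=-0.83, -1.4*-1.3=1.82, -2.6*7.4=-19.24, 2.2*8.5=18.7 => row sum = 0.45
Row 4: 5.4*4.3=23.22, -4.3*-1.1=4.73, -7*-5.7=39.9, -1.8*3=-5.4 => row sum = 62.45
Total = 48.9 + -58.7 + 0.45 + 62.45 = 53.1

53.1


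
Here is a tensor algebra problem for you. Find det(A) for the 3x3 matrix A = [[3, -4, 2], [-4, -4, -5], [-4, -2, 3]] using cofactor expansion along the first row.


Expanding along the first row, det(A) = a11*M_11 - a12*M_12 + a13*M_13, where M_1j is the (1,j) minor.
Minor M_11 = -4*3 - -5*-2 = -22
Minor M_12 = -4*3 - -5*-4 = -32
Minor M_13 = -4*-2 - -4*-4 = -8
det = 3*(-22) - -4*(-32) + 2*(-8)
    = -66 - 128 + -16
    = -210

-210


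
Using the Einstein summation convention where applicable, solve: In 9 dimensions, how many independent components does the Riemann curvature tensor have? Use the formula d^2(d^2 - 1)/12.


The Riemann tensor in d dimensions has d^2(d^2 - 1)/12 independent components.
d = 9, so d^2 = 81
d^2 - 1 = 80
d^2(d^2 - 1) = 81 * 80 = 6480
Divide by 12: 6480 / 12 = 540

540


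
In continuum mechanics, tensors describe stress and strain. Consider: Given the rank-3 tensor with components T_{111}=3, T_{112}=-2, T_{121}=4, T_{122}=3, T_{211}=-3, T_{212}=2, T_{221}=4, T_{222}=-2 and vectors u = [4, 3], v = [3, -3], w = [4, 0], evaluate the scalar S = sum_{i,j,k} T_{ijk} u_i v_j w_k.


S = sum over i,j,k of T_{ijk} u_i v_j w_k. Expanding all 8 terms:
T_{111}*u_1*v_1*w_1 = 3*4*3*4 = 144  (running total: 144)
T_{112}*u_1*v_1*w_2 = -2*4*3*0 = 0  (running total: 144)
T_{121}*u_1*v_2*w_1 = 4*4*-3*4 = -192  (running total: -48)
T_{122}*u_1*v_2*w_2 = 3*4*-3*0 = 0  (running total: -48)
T_{211}*u_2*v_1*w_1 = -3*3*3*4 = -108  (running total: -156)
T_{212}*u_2*v_1*w_2 = 2*3*3*0 = 0  (running total: -156)
T_{221}*u_2*v_2*w_1 = 4*3*-3*4 = -144  (running total: -300)
T_{222}*u_2*v_2*w_2 = -2*3*-3*0 = 0  (running total: -300)
S = -300

-300


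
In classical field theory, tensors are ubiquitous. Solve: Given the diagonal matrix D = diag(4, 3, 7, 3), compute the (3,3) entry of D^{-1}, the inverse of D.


For a diagonal matrix, the inverse has entries (D^{-1})_{ii} = 1/d_{ii}.
The diagonal entries are: d_{11} = 4, d_{22} = 3, d_{33} = 7, d_{44} = 3
We need (D^{-1})_{33} = 1/d_{33} = 1/7 = 1/7

1/7
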